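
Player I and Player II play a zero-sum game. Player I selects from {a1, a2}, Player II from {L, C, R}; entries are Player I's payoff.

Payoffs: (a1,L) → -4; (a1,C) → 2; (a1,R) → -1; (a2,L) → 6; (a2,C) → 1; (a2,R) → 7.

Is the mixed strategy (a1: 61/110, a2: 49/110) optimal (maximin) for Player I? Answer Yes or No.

Against L this mix gives (61/110)·(-4) + (49/110)·6 = 5/11.
Against C this mix gives (61/110)·2 + (49/110)·1 = 171/110.
Against R this mix gives (61/110)·(-1) + (49/110)·7 = 141/55.
Player II will play L, holding Player I to 5/11. Shifting weight toward the row that does better against L would raise this floor (the equalizing mix achieves 16/11 against both L and C), so the proposed strategy is not optimal.

No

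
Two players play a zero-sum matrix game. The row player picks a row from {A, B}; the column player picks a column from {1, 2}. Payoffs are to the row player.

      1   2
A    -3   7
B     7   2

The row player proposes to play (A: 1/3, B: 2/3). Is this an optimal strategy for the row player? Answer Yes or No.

Yes

Against 1 this mix gives (1/3)·(-3) + (2/3)·7 = 11/3.
Against 2 this mix gives (1/3)·7 + (2/3)·2 = 11/3.
All of the column player's active replies (1, 2) yield 11/3, and no column does worse for the row player. The mix makes the column player indifferent and guarantees 11/3, so it is optimal.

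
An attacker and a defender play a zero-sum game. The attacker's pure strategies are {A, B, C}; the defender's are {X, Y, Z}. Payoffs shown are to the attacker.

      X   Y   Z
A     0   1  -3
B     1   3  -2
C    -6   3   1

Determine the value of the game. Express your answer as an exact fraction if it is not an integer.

-11/10

Row minima: A → -3, B → -2, C → -6; maximin = -2.
Column maxima: X → 1, Y → 3, Z → 1; minimax = 1.
-2 ≠ 1, so there is no saddle point; optimal play is mixed.
A is strictly dominated by B, so the attacker never plays it.
Y is strictly dominated by X (it gives the attacker strictly more in every row), so the defender never plays it.
On the remaining 2×2 (B, C vs X, Z):
Let the attacker play B with probability p. Expected payoff against X: 1p + (-6)(1−p) = 7p − 6; against Z: (-2)p + 1(1−p) = −3p + 1.
Setting these equal: 7p − 6 = −3p + 1 ⇒ 10p = 7 ⇒ p = 7/10, and the value is (7)·(7/10) − 6 = -11/10.
For the defender: with q = P(X), equating B's and C's payoffs gives 3q − 2 = −7q + 1 ⇒ q = 3/10.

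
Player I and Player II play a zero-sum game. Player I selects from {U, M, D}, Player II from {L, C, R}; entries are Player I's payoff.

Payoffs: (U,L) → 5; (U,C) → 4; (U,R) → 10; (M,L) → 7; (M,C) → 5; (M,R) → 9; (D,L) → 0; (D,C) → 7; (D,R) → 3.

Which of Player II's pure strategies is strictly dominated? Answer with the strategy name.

L holds Player I's payoff strictly below R in every row: 5 < 10, 7 < 9, 0 < 3.
So R is strictly dominated for Player II.

R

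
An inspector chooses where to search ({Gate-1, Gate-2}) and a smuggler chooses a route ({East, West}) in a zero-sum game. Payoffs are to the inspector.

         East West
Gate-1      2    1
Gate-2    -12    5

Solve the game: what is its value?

Row minima: Gate-1 → 1, Gate-2 → -12; maximin = 1.
Column maxima: East → 2, West → 5; minimax = 2.
1 ≠ 2, so there is no saddle point; optimal play is mixed.
Let the inspector play Gate-1 with probability p. Expected payoff against East: 2p + (-12)(1−p) = 14p − 12; against West: 1p + 5(1−p) = −4p + 5.
Setting these equal: 14p − 12 = −4p + 5 ⇒ 18p = 17 ⇒ p = 17/18, and the value is (14)·(17/18) − 12 = 11/9.
For the smuggler: with q = P(East), equating Gate-1's and Gate-2's payoffs gives q + 1 = −17q + 5 ⇒ q = 2/9.

11/9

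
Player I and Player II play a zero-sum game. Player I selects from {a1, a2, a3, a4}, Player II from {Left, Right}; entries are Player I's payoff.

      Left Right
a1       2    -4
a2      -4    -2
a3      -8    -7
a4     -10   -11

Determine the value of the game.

Row minima: a1 → -4, a2 → -4, a3 → -8, a4 → -11; maximin = -4.
Column maxima: Left → 2, Right → -2; minimax = -2.
-4 ≠ -2, so there is no saddle point; optimal play is mixed.
a3 is strictly dominated by a1, so Player I never plays it.
a4 is strictly dominated by a1, so Player I never plays it.
On the remaining 2×2 (a1, a2 vs Left, Right):
Let Player I play a1 with probability p. Expected payoff against Left: 2p + (-4)(1−p) = 6p − 4; against Right: (-4)p + (-2)(1−p) = −2p − 2.
Setting these equal: 6p − 4 = −2p − 2 ⇒ 8p = 2 ⇒ p = 1/4, and the value is (6)·(1/4) − 4 = -5/2.
For Player II: with q = P(Left), equating a1's and a2's payoffs gives 6q − 4 = −2q − 2 ⇒ q = 1/4.

-5/2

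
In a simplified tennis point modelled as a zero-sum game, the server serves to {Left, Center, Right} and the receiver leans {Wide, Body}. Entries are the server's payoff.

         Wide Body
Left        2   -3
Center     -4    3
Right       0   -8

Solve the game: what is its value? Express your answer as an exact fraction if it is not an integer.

Row minima: Left → -3, Center → -4, Right → -8; maximin = -3.
Column maxima: Wide → 2, Body → 3; minimax = 2.
-3 ≠ 2, so there is no saddle point; optimal play is mixed.
Right is strictly dominated by Left, so the server never plays it.
On the remaining 2×2 (Left, Center vs Wide, Body):
Let the server play Left with probability p. Expected payoff against Wide: 2p + (-4)(1−p) = 6p − 4; against Body: (-3)p + 3(1−p) = −6p + 3.
Setting these equal: 6p − 4 = −6p + 3 ⇒ 12p = 7 ⇒ p = 7/12, and the value is (6)·(7/12) − 4 = -1/2.
For the receiver: with q = P(Wide), equating Left's and Center's payoffs gives 5q − 3 = −7q + 3 ⇒ q = 1/2.

-1/2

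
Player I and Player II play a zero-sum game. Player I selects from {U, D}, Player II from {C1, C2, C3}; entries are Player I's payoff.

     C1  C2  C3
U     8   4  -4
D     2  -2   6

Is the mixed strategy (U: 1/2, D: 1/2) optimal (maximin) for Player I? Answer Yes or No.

Against C1 this mix gives (1/2)·8 + (1/2)·2 = 5.
Against C2 this mix gives (1/2)·4 + (1/2)·(-2) = 1.
Against C3 this mix gives (1/2)·(-4) + (1/2)·6 = 1.
All of Player II's active replies (C2, C3) yield 1, and no column does worse for Player I. The mix makes Player II indifferent and guarantees 1, so it is optimal.

Yes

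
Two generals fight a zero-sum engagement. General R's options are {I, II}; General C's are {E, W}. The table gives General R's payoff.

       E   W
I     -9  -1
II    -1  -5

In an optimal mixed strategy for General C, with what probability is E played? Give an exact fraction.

Row minima: I → -9, II → -5; maximin = -5.
Column maxima: E → -1, W → -1; minimax = -1.
-5 ≠ -1, so there is no saddle point; optimal play is mixed.
Let General R play I with probability p. Expected payoff against E: (-9)p + (-1)(1−p) = −8p − 1; against W: (-1)p + (-5)(1−p) = 4p − 5.
Setting these equal: −8p − 1 = 4p − 5 ⇒ −12p = -4 ⇒ p = 1/3, and the value is (-8)·(1/3) − 1 = -11/3.
For General C: with q = P(E), equating I's and II's payoffs gives −8q − 1 = 4q − 5 ⇒ q = 1/3.

1/3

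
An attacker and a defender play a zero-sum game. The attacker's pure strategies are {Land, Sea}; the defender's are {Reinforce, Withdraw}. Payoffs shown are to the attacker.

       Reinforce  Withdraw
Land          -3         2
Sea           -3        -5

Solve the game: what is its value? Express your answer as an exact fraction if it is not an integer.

-3

Row minima: Land → -3, Sea → -5; maximin = -3.
Column maxima: Reinforce → -3, Withdraw → 2; minimax = -3.
Since maximin = minimax = -3, there is a saddle point and the value is -3.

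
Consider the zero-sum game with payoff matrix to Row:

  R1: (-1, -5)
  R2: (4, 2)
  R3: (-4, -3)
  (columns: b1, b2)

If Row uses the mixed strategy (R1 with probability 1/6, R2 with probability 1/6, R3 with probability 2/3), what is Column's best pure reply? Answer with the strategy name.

If Column plays b1, Row's expected payoff is (1/6)·(-1) + (1/6)·4 + (2/3)·(-4) = -13/6.
If Column plays b2, Row's expected payoff is (1/6)·(-5) + (1/6)·2 + (2/3)·(-3) = -5/2.
Column minimizes Row's payoff; the smallest is -5/2, so the best response is b2.

b2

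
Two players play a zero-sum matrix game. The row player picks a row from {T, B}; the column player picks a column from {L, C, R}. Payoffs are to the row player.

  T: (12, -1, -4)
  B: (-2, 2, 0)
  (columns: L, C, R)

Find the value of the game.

Row minima: T → -4, B → -2; maximin = -2.
Column maxima: L → 12, C → 2, R → 0; minimax = 0.
-2 ≠ 0, so there is no saddle point; optimal play is mixed.
C is strictly dominated by R (it gives the row player strictly more in every row), so the column player never plays it.
On the remaining 2×2 (T, B vs L, R):
Let the row player play T with probability p. Expected payoff against L: 12p + (-2)(1−p) = 14p − 2; against R: (-4)p + 0(1−p) = −4p.
Setting these equal: 14p − 2 = −4p ⇒ 18p = 2 ⇒ p = 1/9, and the value is (14)·(1/9) − 2 = -4/9.
For the column player: with q = P(L), equating T's and B's payoffs gives 16q − 4 = −2q ⇒ q = 2/9.

-4/9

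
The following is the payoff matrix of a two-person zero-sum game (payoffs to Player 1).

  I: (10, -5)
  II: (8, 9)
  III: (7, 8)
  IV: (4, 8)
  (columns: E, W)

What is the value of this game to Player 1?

65/8

Row minima: I → -5, II → 8, III → 7, IV → 4; maximin = 8.
Column maxima: E → 10, W → 9; minimax = 9.
8 ≠ 9, so there is no saddle point; optimal play is mixed.
III is strictly dominated by II, so Player 1 never plays it.
IV is strictly dominated by II, so Player 1 never plays it.
On the remaining 2×2 (I, II vs E, W):
Let Player 1 play I with probability p. Expected payoff against E: 10p + 8(1−p) = 2p + 8; against W: (-5)p + 9(1−p) = −14p + 9.
Setting these equal: 2p + 8 = −14p + 9 ⇒ 16p = 1 ⇒ p = 1/16, and the value is (2)·(1/16) + 8 = 65/8.
For Player 2: with q = P(E), equating I's and II's payoffs gives 15q − 5 = −q + 9 ⇒ q = 7/8.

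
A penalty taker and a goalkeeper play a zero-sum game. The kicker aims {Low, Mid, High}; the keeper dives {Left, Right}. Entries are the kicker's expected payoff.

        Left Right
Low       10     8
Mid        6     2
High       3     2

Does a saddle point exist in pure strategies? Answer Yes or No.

Yes

Row minima: Low → 8, Mid → 2, High → 2; maximin = 8.
Column maxima: Left → 10, Right → 8; minimax = 8.
maximin = minimax = 8, so a saddle point exists.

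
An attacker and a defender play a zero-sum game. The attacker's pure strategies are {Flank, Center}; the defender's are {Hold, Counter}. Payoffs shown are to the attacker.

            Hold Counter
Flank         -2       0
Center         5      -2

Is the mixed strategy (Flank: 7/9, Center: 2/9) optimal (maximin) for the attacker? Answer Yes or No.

Against Hold this mix gives (7/9)·(-2) + (2/9)·5 = -4/9.
Against Counter this mix gives (7/9)·0 + (2/9)·(-2) = -4/9.
All of the defender's active replies (Hold, Counter) yield -4/9, and no column does worse for the attacker. The mix makes the defender indifferent and guarantees -4/9, so it is optimal.

Yes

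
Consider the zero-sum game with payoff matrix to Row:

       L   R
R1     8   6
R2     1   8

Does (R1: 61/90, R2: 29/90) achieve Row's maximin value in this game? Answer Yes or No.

Against L this mix gives (61/90)·8 + (29/90)·1 = 517/90.
Against R this mix gives (61/90)·6 + (29/90)·8 = 299/45.
Column will play L, holding Row to 517/90. Shifting weight toward the row that does better against L would raise this floor (the equalizing mix achieves 58/9 against both L and R), so the proposed strategy is not optimal.

No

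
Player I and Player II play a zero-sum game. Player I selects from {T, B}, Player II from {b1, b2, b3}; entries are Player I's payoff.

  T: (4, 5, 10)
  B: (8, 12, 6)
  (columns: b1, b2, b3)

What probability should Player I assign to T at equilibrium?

Row minima: T → 4, B → 6; maximin = 6.
Column maxima: b1 → 8, b2 → 12, b3 → 10; minimax = 8.
6 ≠ 8, so there is no saddle point; optimal play is mixed.
b2 is strictly dominated by b1 (it gives Player I strictly more in every row), so Player II never plays it.
On the remaining 2×2 (T, B vs b1, b3):
Let Player I play T with probability p. Expected payoff against b1: 4p + 8(1−p) = −4p + 8; against b3: 10p + 6(1−p) = 4p + 6.
Setting these equal: −4p + 8 = 4p + 6 ⇒ −8p = -2 ⇒ p = 1/4, and the value is (-4)·(1/4) + 8 = 7.
For Player II: with q = P(b1), equating T's and B's payoffs gives −6q + 10 = 2q + 6 ⇒ q = 1/2.

1/4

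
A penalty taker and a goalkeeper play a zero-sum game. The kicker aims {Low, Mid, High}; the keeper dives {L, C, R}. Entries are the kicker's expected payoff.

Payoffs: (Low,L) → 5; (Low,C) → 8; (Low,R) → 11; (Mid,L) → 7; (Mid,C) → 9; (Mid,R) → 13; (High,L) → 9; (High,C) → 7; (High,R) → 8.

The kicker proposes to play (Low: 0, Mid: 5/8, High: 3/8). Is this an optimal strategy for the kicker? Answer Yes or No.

Against L this mix gives (5/8)·7 + (3/8)·9 = 31/4.
Against C this mix gives (5/8)·9 + (3/8)·7 = 33/4.
Against R this mix gives (5/8)·13 + (3/8)·8 = 89/8.
The keeper will play L, holding the kicker to 31/4. Shifting weight toward the row that does better against L would raise this floor (the equalizing mix achieves 8 against both L and C), so the proposed strategy is not optimal.

No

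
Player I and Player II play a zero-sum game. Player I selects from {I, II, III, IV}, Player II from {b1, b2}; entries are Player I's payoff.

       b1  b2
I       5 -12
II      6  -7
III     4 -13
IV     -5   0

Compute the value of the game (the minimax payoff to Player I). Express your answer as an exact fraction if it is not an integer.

-35/18

Row minima: I → -12, II → -7, III → -13, IV → -5; maximin = -5.
Column maxima: b1 → 6, b2 → 0; minimax = 0.
-5 ≠ 0, so there is no saddle point; optimal play is mixed.
I is strictly dominated by II, so Player I never plays it.
III is strictly dominated by II, so Player I never plays it.
On the remaining 2×2 (II, IV vs b1, b2):
Let Player I play II with probability p. Expected payoff against b1: 6p + (-5)(1−p) = 11p − 5; against b2: (-7)p + 0(1−p) = −7p.
Setting these equal: 11p − 5 = −7p ⇒ 18p = 5 ⇒ p = 5/18, and the value is (11)·(5/18) − 5 = -35/18.
For Player II: with q = P(b1), equating II's and IV's payoffs gives 13q − 7 = −5q ⇒ q = 7/18.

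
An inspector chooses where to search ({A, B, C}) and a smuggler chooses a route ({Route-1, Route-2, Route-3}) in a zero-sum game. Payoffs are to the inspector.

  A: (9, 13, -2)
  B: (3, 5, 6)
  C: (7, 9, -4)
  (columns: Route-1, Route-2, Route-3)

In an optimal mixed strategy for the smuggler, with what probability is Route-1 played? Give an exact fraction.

4/7

Row minima: A → -2, B → 3, C → -4; maximin = 3.
Column maxima: Route-1 → 9, Route-2 → 13, Route-3 → 6; minimax = 6.
3 ≠ 6, so there is no saddle point; optimal play is mixed.
C is strictly dominated by A, so the inspector never plays it.
Route-2 is strictly dominated by Route-1 (it gives the inspector strictly more in every row), so the smuggler never plays it.
On the remaining 2×2 (A, B vs Route-1, Route-3):
Let the inspector play A with probability p. Expected payoff against Route-1: 9p + 3(1−p) = 6p + 3; against Route-3: (-2)p + 6(1−p) = −8p + 6.
Setting these equal: 6p + 3 = −8p + 6 ⇒ 14p = 3 ⇒ p = 3/14, and the value is (6)·(3/14) + 3 = 30/7.
For the smuggler: with q = P(Route-1), equating A's and B's payoffs gives 11q − 2 = −3q + 6 ⇒ q = 4/7.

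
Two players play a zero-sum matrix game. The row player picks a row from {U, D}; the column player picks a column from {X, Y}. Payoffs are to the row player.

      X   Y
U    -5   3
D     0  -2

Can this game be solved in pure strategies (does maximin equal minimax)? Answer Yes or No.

No

Row minima: U → -5, D → -2; maximin = -2.
Column maxima: X → 0, Y → 3; minimax = 0.
-2 ≠ 0, so no pure-strategy equilibrium exists.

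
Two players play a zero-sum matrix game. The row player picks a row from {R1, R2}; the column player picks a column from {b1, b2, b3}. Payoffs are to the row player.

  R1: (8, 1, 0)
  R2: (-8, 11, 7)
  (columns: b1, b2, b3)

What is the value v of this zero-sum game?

Row minima: R1 → 0, R2 → -8; maximin = 0.
Column maxima: b1 → 8, b2 → 11, b3 → 7; minimax = 7.
0 ≠ 7, so there is no saddle point; optimal play is mixed.
b2 is strictly dominated by b3 (it gives the row player strictly more in every row), so the column player never plays it.
On the remaining 2×2 (R1, R2 vs b1, b3):
Let the row player play R1 with probability p. Expected payoff against b1: 8p + (-8)(1−p) = 16p − 8; against b3: 0p + 7(1−p) = −7p + 7.
Setting these equal: 16p − 8 = −7p + 7 ⇒ 23p = 15 ⇒ p = 15/23, and the value is (16)·(15/23) − 8 = 56/23.
For the column player: with q = P(b1), equating R1's and R2's payoffs gives 8q = −15q + 7 ⇒ q = 7/23.

56/23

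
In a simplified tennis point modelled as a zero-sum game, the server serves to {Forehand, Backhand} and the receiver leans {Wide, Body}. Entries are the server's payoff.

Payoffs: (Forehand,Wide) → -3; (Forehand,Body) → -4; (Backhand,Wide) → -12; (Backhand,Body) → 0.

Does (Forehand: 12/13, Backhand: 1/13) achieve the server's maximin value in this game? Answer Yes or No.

Against Wide this mix gives (12/13)·(-3) + (1/13)·(-12) = -48/13.
Against Body this mix gives (12/13)·(-4) + (1/13)·0 = -48/13.
All of the receiver's active replies (Wide, Body) yield -48/13, and no column does worse for the server. The mix makes the receiver indifferent and guarantees -48/13, so it is optimal.

Yes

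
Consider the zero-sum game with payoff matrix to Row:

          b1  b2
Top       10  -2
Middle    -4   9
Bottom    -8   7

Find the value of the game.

Row minima: Top → -2, Middle → -4, Bottom → -8; maximin = -2.
Column maxima: b1 → 10, b2 → 9; minimax = 9.
-2 ≠ 9, so there is no saddle point; optimal play is mixed.
Bottom is strictly dominated by Middle, so Row never plays it.
On the remaining 2×2 (Top, Middle vs b1, b2):
Let Row play Top with probability p. Expected payoff against b1: 10p + (-4)(1−p) = 14p − 4; against b2: (-2)p + 9(1−p) = −11p + 9.
Setting these equal: 14p − 4 = −11p + 9 ⇒ 25p = 13 ⇒ p = 13/25, and the value is (14)·(13/25) − 4 = 82/25.
For Column: with q = P(b1), equating Top's and Middle's payoffs gives 12q − 2 = −13q + 9 ⇒ q = 11/25.

82/25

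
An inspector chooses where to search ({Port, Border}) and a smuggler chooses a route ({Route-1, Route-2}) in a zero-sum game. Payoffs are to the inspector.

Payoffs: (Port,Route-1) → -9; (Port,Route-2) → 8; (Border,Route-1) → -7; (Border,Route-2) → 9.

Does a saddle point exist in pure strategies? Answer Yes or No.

Yes

Row minima: Port → -9, Border → -7; maximin = -7.
Column maxima: Route-1 → -7, Route-2 → 9; minimax = -7.
maximin = minimax = -7, so a saddle point exists.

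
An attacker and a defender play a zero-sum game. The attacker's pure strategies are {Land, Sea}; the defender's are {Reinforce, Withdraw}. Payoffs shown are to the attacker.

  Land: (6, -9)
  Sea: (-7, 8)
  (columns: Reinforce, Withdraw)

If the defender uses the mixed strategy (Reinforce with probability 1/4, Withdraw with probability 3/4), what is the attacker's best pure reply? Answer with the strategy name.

Expected payoff of Land: (1/4)·6 + (3/4)·(-9) = -21/4.
Expected payoff of Sea: (1/4)·(-7) + (3/4)·8 = 17/4.
The largest is 17/4, so the attacker's best response is Sea.

Sea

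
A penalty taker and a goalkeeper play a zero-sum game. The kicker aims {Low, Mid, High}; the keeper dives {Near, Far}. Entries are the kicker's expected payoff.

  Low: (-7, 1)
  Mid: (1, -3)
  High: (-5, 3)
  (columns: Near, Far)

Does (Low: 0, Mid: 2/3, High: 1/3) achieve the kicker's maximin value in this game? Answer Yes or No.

Against Near this mix gives (2/3)·1 + (1/3)·(-5) = -1.
Against Far this mix gives (2/3)·(-3) + (1/3)·3 = -1.
All of the keeper's active replies (Near, Far) yield -1, and no column does worse for the kicker. The mix makes the keeper indifferent and guarantees -1, so it is optimal.

Yes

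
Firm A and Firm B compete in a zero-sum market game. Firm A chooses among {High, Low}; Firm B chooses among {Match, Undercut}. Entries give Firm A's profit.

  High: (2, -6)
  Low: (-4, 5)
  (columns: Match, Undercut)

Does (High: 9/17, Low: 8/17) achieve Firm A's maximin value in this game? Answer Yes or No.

Yes

Against Match this mix gives (9/17)·2 + (8/17)·(-4) = -14/17.
Against Undercut this mix gives (9/17)·(-6) + (8/17)·5 = -14/17.
All of Firm B's active replies (Match, Undercut) yield -14/17, and no column does worse for Firm A. The mix makes Firm B indifferent and guarantees -14/17, so it is optimal.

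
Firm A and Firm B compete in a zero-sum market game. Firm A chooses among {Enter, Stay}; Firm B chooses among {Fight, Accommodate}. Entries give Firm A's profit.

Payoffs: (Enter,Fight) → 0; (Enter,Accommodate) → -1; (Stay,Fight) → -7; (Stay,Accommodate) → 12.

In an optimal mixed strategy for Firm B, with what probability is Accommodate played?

Row minima: Enter → -1, Stay → -7; maximin = -1.
Column maxima: Fight → 0, Accommodate → 12; minimax = 0.
-1 ≠ 0, so there is no saddle point; optimal play is mixed.
Let Firm A play Enter with probability p. Expected payoff against Fight: 0p + (-7)(1−p) = 7p − 7; against Accommodate: (-1)p + 12(1−p) = −13p + 12.
Setting these equal: 7p − 7 = −13p + 12 ⇒ 20p = 19 ⇒ p = 19/20, and the value is (7)·(19/20) − 7 = -7/20.
For Firm B: with q = P(Fight), equating Enter's and Stay's payoffs gives q − 1 = −19q + 12 ⇒ q = 13/20.

7/20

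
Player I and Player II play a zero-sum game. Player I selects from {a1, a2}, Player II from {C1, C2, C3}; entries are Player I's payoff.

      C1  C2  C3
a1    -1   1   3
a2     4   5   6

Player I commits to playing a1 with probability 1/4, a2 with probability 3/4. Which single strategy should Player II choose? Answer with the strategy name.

If Player II plays C1, Player I's expected payoff is (1/4)·(-1) + (3/4)·4 = 11/4.
If Player II plays C2, Player I's expected payoff is (1/4)·1 + (3/4)·5 = 4.
If Player II plays C3, Player I's expected payoff is (1/4)·3 + (3/4)·6 = 21/4.
Player II minimizes Player I's payoff; the smallest is 11/4, so the best response is C1.

C1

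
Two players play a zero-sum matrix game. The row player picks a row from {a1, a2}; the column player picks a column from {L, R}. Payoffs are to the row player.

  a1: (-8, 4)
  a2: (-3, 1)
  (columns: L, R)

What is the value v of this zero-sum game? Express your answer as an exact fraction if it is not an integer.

-3

Row minima: a1 → -8, a2 → -3; maximin = -3.
Column maxima: L → -3, R → 4; minimax = -3.
Since maximin = minimax = -3, there is a saddle point and the value is -3.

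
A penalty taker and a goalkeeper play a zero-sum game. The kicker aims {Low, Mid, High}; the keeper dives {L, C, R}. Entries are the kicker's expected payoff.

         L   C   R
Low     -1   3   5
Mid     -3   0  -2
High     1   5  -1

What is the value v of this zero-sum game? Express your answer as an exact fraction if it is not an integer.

Row minima: Low → -1, Mid → -3, High → -1; maximin = -1.
Column maxima: L → 1, C → 5, R → 5; minimax = 1.
-1 ≠ 1, so there is no saddle point; optimal play is mixed.
Mid is strictly dominated by Low, so the kicker never plays it.
C is strictly dominated by L (it gives the kicker strictly more in every row), so the keeper never plays it.
On the remaining 2×2 (Low, High vs L, R):
Let the kicker play Low with probability p. Expected payoff against L: (-1)p + 1(1−p) = −2p + 1; against R: 5p + (-1)(1−p) = 6p − 1.
Setting these equal: −2p + 1 = 6p − 1 ⇒ −8p = -2 ⇒ p = 1/4, and the value is (-2)·(1/4) + 1 = 1/2.
For the keeper: with q = P(L), equating Low's and High's payoffs gives −6q + 5 = 2q − 1 ⇒ q = 3/4.

1/2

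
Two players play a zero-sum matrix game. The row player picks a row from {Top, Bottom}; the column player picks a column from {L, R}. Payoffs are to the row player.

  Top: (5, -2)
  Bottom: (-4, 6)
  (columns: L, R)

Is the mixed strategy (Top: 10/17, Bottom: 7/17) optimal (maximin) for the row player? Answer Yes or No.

Yes

Against L this mix gives (10/17)·5 + (7/17)·(-4) = 22/17.
Against R this mix gives (10/17)·(-2) + (7/17)·6 = 22/17.
All of the column player's active replies (L, R) yield 22/17, and no column does worse for the row player. The mix makes the column player indifferent and guarantees 22/17, so it is optimal.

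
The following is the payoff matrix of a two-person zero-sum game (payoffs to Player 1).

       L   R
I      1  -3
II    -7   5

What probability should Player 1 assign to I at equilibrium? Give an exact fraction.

3/4

Row minima: I → -3, II → -7; maximin = -3.
Column maxima: L → 1, R → 5; minimax = 1.
-3 ≠ 1, so there is no saddle point; optimal play is mixed.
Let Player 1 play I with probability p. Expected payoff against L: 1p + (-7)(1−p) = 8p − 7; against R: (-3)p + 5(1−p) = −8p + 5.
Setting these equal: 8p − 7 = −8p + 5 ⇒ 16p = 12 ⇒ p = 3/4, and the value is (8)·(3/4) − 7 = -1.
For Player 2: with q = P(L), equating I's and II's payoffs gives 4q − 3 = −12q + 5 ⇒ q = 1/2.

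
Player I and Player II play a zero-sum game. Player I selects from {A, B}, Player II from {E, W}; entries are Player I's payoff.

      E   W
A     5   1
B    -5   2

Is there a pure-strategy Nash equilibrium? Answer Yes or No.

No

Row minima: A → 1, B → -5; maximin = 1.
Column maxima: E → 5, W → 2; minimax = 2.
1 ≠ 2, so no pure-strategy equilibrium exists.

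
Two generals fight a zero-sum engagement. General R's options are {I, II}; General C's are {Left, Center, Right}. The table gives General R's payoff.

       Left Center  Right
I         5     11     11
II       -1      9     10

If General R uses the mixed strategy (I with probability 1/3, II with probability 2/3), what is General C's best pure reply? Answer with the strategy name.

If General C plays Left, General R's expected payoff is (1/3)·5 + (2/3)·(-1) = 1.
If General C plays Center, General R's expected payoff is (1/3)·11 + (2/3)·9 = 29/3.
If General C plays Right, General R's expected payoff is (1/3)·11 + (2/3)·10 = 31/3.
General C minimizes General R's payoff; the smallest is 1, so the best response is Left.

Left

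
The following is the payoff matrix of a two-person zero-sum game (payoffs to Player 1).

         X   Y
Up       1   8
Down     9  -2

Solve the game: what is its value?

37/9

Row minima: Up → 1, Down → -2; maximin = 1.
Column maxima: X → 9, Y → 8; minimax = 8.
1 ≠ 8, so there is no saddle point; optimal play is mixed.
Let Player 1 play Up with probability p. Expected payoff against X: 1p + 9(1−p) = −8p + 9; against Y: 8p + (-2)(1−p) = 10p − 2.
Setting these equal: −8p + 9 = 10p − 2 ⇒ −18p = -11 ⇒ p = 11/18, and the value is (-8)·(11/18) + 9 = 37/9.
For Player 2: with q = P(X), equating Up's and Down's payoffs gives −7q + 8 = 11q − 2 ⇒ q = 5/9.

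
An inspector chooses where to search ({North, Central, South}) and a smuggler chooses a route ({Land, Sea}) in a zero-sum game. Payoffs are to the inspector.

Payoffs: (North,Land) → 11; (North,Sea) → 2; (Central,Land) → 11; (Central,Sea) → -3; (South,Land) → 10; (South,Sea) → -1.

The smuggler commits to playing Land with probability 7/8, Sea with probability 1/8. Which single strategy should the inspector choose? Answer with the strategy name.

North

Expected payoff of North: (7/8)·11 + (1/8)·2 = 79/8.
Expected payoff of Central: (7/8)·11 + (1/8)·(-3) = 37/4.
Expected payoff of South: (7/8)·10 + (1/8)·(-1) = 69/8.
The largest is 79/8, so the inspector's best response is North.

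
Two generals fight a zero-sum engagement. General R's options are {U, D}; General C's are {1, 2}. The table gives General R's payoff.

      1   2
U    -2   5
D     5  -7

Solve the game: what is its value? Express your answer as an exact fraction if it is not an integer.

11/19

Row minima: U → -2, D → -7; maximin = -2.
Column maxima: 1 → 5, 2 → 5; minimax = 5.
-2 ≠ 5, so there is no saddle point; optimal play is mixed.
Let General R play U with probability p. Expected payoff against 1: (-2)p + 5(1−p) = −7p + 5; against 2: 5p + (-7)(1−p) = 12p − 7.
Setting these equal: −7p + 5 = 12p − 7 ⇒ −19p = -12 ⇒ p = 12/19, and the value is (-7)·(12/19) + 5 = 11/19.
For General C: with q = P(1), equating U's and D's payoffs gives −7q + 5 = 12q − 7 ⇒ q = 12/19.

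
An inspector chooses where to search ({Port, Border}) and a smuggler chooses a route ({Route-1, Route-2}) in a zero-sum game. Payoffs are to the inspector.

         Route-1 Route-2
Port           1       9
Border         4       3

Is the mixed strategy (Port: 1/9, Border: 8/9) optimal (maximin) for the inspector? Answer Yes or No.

Against Route-1 this mix gives (1/9)·1 + (8/9)·4 = 11/3.
Against Route-2 this mix gives (1/9)·9 + (8/9)·3 = 11/3.
All of the smuggler's active replies (Route-1, Route-2) yield 11/3, and no column does worse for the inspector. The mix makes the smuggler indifferent and guarantees 11/3, so it is optimal.

Yes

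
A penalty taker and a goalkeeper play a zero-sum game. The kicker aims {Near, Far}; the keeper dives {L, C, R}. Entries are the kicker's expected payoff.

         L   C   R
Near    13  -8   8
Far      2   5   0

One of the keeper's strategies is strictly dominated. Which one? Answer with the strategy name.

R holds the kicker's payoff strictly below L in every row: 8 < 13, 0 < 2.
So L is strictly dominated for the keeper.

L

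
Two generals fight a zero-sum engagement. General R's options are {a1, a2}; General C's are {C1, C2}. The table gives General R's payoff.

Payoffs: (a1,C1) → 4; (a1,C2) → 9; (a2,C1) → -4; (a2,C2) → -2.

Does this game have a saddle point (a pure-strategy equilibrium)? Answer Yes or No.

Row minima: a1 → 4, a2 → -4; maximin = 4.
Column maxima: C1 → 4, C2 → 9; minimax = 4.
maximin = minimax = 4, so a saddle point exists.

Yes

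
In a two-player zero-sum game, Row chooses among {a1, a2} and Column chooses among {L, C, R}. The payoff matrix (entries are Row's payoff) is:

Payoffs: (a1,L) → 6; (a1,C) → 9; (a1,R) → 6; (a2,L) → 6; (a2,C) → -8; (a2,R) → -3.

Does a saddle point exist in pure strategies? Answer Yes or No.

Yes

Row minima: a1 → 6, a2 → -8; maximin = 6.
Column maxima: L → 6, C → 9, R → 6; minimax = 6.
maximin = minimax = 6, so a saddle point exists.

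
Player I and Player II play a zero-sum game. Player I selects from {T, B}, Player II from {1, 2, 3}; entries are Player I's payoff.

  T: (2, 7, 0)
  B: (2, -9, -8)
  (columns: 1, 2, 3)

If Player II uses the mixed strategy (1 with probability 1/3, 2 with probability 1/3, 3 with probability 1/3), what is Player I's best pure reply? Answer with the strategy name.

Expected payoff of T: (1/3)·2 + (1/3)·7 + (1/3)·0 = 3.
Expected payoff of B: (1/3)·2 + (1/3)·(-9) + (1/3)·(-8) = -5.
The largest is 3, so Player I's best response is T.

T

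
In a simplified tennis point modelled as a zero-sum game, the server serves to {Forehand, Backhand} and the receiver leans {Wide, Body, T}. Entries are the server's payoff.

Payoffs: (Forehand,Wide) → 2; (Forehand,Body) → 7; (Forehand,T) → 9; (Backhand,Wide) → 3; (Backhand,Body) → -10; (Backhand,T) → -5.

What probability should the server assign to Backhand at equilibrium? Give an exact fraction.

Row minima: Forehand → 2, Backhand → -10; maximin = 2.
Column maxima: Wide → 3, Body → 7, T → 9; minimax = 3.
2 ≠ 3, so there is no saddle point; optimal play is mixed.
T is strictly dominated by Body (it gives the server strictly more in every row), so the receiver never plays it.
On the remaining 2×2 (Forehand, Backhand vs Wide, Body):
Let the server play Forehand with probability p. Expected payoff against Wide: 2p + 3(1−p) = −p + 3; against Body: 7p + (-10)(1−p) = 17p − 10.
Setting these equal: −p + 3 = 17p − 10 ⇒ −18p = -13 ⇒ p = 13/18, and the value is (-1)·(13/18) + 3 = 41/18.
For the receiver: with q = P(Wide), equating Forehand's and Backhand's payoffs gives −5q + 7 = 13q − 10 ⇒ q = 17/18.

5/18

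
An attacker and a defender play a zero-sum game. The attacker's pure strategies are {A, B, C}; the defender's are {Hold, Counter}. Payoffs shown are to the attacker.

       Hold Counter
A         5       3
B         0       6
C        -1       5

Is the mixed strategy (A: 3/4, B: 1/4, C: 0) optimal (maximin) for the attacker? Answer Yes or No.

Against Hold this mix gives (3/4)·5 + (1/4)·0 = 15/4.
Against Counter this mix gives (3/4)·3 + (1/4)·6 = 15/4.
All of the defender's active replies (Hold, Counter) yield 15/4, and no column does worse for the attacker. The mix makes the defender indifferent and guarantees 15/4, so it is optimal.

Yes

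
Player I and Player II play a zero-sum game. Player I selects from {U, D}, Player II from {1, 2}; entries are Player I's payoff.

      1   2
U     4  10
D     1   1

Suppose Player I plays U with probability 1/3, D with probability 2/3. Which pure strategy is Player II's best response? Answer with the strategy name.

If Player II plays 1, Player I's expected payoff is (1/3)·4 + (2/3)·1 = 2.
If Player II plays 2, Player I's expected payoff is (1/3)·10 + (2/3)·1 = 4.
Player II minimizes Player I's payoff; the smallest is 2, so the best response is 1.

1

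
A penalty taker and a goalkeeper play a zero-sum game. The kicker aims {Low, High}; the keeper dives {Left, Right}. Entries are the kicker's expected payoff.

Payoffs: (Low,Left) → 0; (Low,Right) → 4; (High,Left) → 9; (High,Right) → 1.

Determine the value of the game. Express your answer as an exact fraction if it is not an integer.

3

Row minima: Low → 0, High → 1; maximin = 1.
Column maxima: Left → 9, Right → 4; minimax = 4.
1 ≠ 4, so there is no saddle point; optimal play is mixed.
Let the kicker play Low with probability p. Expected payoff against Left: 0p + 9(1−p) = −9p + 9; against Right: 4p + 1(1−p) = 3p + 1.
Setting these equal: −9p + 9 = 3p + 1 ⇒ −12p = -8 ⇒ p = 2/3, and the value is (-9)·(2/3) + 9 = 3.
For the keeper: with q = P(Left), equating Low's and High's payoffs gives −4q + 4 = 8q + 1 ⇒ q = 1/4.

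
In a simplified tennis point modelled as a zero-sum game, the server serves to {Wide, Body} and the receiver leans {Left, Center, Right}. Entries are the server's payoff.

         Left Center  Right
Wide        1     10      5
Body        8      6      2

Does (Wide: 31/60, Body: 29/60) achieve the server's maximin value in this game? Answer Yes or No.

No

Against Left this mix gives (31/60)·1 + (29/60)·8 = 263/60.
Against Center this mix gives (31/60)·10 + (29/60)·6 = 121/15.
Against Right this mix gives (31/60)·5 + (29/60)·2 = 71/20.
The receiver will play Right, holding the server to 71/20. Shifting weight toward the row that does better against Right would raise this floor (the equalizing mix achieves 19/5 against both Right and Left), so the proposed strategy is not optimal.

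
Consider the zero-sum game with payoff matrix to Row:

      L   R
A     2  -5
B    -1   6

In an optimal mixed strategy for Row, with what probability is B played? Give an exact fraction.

1/2

Row minima: A → -5, B → -1; maximin = -1.
Column maxima: L → 2, R → 6; minimax = 2.
-1 ≠ 2, so there is no saddle point; optimal play is mixed.
Let Row play A with probability p. Expected payoff against L: 2p + (-1)(1−p) = 3p − 1; against R: (-5)p + 6(1−p) = −11p + 6.
Setting these equal: 3p − 1 = −11p + 6 ⇒ 14p = 7 ⇒ p = 1/2, and the value is (3)·(1/2) − 1 = 1/2.
For Column: with q = P(L), equating A's and B's payoffs gives 7q − 5 = −7q + 6 ⇒ q = 11/14.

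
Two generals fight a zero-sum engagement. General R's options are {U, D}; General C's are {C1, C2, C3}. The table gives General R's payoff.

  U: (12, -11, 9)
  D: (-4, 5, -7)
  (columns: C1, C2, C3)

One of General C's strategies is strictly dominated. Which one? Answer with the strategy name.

C3 holds General R's payoff strictly below C1 in every row: 9 < 12, -7 < -4.
So C1 is strictly dominated for General C.

C1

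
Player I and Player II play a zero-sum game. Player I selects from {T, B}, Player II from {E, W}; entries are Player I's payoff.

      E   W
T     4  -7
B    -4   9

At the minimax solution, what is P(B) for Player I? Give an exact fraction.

11/24

Row minima: T → -7, B → -4; maximin = -4.
Column maxima: E → 4, W → 9; minimax = 4.
-4 ≠ 4, so there is no saddle point; optimal play is mixed.
Let Player I play T with probability p. Expected payoff against E: 4p + (-4)(1−p) = 8p − 4; against W: (-7)p + 9(1−p) = −16p + 9.
Setting these equal: 8p − 4 = −16p + 9 ⇒ 24p = 13 ⇒ p = 13/24, and the value is (8)·(13/24) − 4 = 1/3.
For Player II: with q = P(E), equating T's and B's payoffs gives 11q − 7 = −13q + 9 ⇒ q = 2/3.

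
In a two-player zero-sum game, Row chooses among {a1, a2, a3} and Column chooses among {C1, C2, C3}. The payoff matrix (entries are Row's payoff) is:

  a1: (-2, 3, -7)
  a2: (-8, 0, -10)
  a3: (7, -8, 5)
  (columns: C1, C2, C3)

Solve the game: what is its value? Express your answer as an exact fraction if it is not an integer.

Row minima: a1 → -7, a2 → -10, a3 → -8; maximin = -7.
Column maxima: C1 → 7, C2 → 3, C3 → 5; minimax = 3.
-7 ≠ 3, so there is no saddle point; optimal play is mixed.
a2 is strictly dominated by a1, so Row never plays it.
C1 is strictly dominated by C3 (it gives Row strictly more in every row), so Column never plays it.
On the remaining 2×2 (a1, a3 vs C2, C3):
Let Row play a1 with probability p. Expected payoff against C2: 3p + (-8)(1−p) = 11p − 8; against C3: (-7)p + 5(1−p) = −12p + 5.
Setting these equal: 11p − 8 = −12p + 5 ⇒ 23p = 13 ⇒ p = 13/23, and the value is (11)·(13/23) − 8 = -41/23.
For Column: with q = P(C2), equating a1's and a3's payoffs gives 10q − 7 = −13q + 5 ⇒ q = 12/23.

-41/23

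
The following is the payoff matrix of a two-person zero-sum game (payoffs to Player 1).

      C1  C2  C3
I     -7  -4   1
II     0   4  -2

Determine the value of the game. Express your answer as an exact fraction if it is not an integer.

Row minima: I → -7, II → -2; maximin = -2.
Column maxima: C1 → 0, C2 → 4, C3 → 1; minimax = 0.
-2 ≠ 0, so there is no saddle point; optimal play is mixed.
C2 is strictly dominated by C1 (it gives Player 1 strictly more in every row), so Player 2 never plays it.
On the remaining 2×2 (I, II vs C1, C3):
Let Player 1 play I with probability p. Expected payoff against C1: (-7)p + 0(1−p) = −7p; against C3: 1p + (-2)(1−p) = 3p − 2.
Setting these equal: −7p = 3p − 2 ⇒ −10p = -2 ⇒ p = 1/5, and the value is (-7)·(1/5) = -7/5.
For Player 2: with q = P(C1), equating I's and II's payoffs gives −8q + 1 = 2q − 2 ⇒ q = 3/10.

-7/5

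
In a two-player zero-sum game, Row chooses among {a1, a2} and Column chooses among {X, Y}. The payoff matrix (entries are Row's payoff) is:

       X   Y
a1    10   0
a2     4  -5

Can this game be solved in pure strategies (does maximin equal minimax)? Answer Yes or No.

Row minima: a1 → 0, a2 → -5; maximin = 0.
Column maxima: X → 10, Y → 0; minimax = 0.
maximin = minimax = 0, so a saddle point exists.

Yes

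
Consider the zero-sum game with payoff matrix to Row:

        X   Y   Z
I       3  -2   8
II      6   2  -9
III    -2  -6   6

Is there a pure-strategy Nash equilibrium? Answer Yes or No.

No

Row minima: I → -2, II → -9, III → -6; maximin = -2.
Column maxima: X → 6, Y → 2, Z → 8; minimax = 2.
-2 ≠ 2, so no pure-strategy equilibrium exists.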